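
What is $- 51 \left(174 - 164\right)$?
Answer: $-510$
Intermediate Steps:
$- 51 \left(174 - 164\right) = \left(-51\right) 10 = -510$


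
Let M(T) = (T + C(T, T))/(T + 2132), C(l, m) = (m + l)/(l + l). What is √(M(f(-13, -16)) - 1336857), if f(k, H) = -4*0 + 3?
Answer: I*√6093694990285/2135 ≈ 1156.2*I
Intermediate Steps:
f(k, H) = 3 (f(k, H) = 0 + 3 = 3)
C(l, m) = (l + m)/(2*l) (C(l, m) = (l + m)/((2*l)) = (l + m)*(1/(2*l)) = (l + m)/(2*l))
M(T) = (1 + T)/(2132 + T) (M(T) = (T + (T + T)/(2*T))/(T + 2132) = (T + (2*T)/(2*T))/(2132 + T) = (T + 1)/(2132 + T) = (1 + T)/(2132 + T))
√(M(f(-13, -16)) - 1336857) = √((1 + 3)/(2132 + 3) - 1336857) = √(4/2135 - 1336857) = √(-2854189691/2135) = I*√6093694990285/2135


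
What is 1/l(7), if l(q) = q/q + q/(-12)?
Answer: 12/5 ≈ 2.4000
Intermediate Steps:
l(q) = 1 - q/12 (l(q) = 1 + q*(-1/12) = 1 - q/12)
1/l(7) = 1/(1 - 1/12*7) = 1/(1 - 7/12) = 1/(5/12) = 12/5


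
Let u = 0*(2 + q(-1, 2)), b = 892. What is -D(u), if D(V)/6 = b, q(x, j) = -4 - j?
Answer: -5352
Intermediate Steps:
u = 0 (u = 0*(2 + (-4 - 1*2)) = 0*(2 + (-4 - 2)) = 0*(2 - 6) = 0*(-4) = 0)
D(V) = 5352 (D(V) = 6*892 = 5352)
-D(u) = -1*5352 = -5352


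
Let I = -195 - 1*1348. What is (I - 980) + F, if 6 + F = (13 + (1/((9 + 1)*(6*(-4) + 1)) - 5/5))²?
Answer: -126172019/52900 ≈ -2385.1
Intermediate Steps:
I = -1543 (I = -195 - 1348 = -1543)
F = 7294681/52900 (F = -6 + (13 + (1/((9 + 1)*(6*(-4) + 1)) - 5/5))² = -6 + (13 + (1/(10*(-24 + 1)) - 5*⅕))² = -6 + (13 + ((⅒)/(-23) - 1))² = -6 + (13 + ((⅒)*(-1/23) - 1))² = -6 + (13 + (-1/230 - 1))² = -6 + (13 - 231/230)² = -6 + (2759/230)² = -6 + 7612081/52900 = 7294681/52900 ≈ 137.90)
(I - 980) + F = (-1543 - 980) + 7294681/52900 = -2523 + 7294681/52900 = -126172019/52900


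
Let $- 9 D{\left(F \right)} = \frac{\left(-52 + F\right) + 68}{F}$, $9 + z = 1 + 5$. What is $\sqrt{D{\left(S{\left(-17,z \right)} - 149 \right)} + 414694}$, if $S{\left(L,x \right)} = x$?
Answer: $\frac{\sqrt{1347340483}}{57} \approx 643.97$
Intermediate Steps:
$z = -3$ ($z = -9 + \left(1 + 5\right) = -9 + 6 = -3$)
$D{\left(F \right)} = - \frac{16 + F}{9 F}$ ($D{\left(F \right)} = - \frac{\left(\left(-52 + F\right) + 68\right) \frac{1}{F}}{9} = - \frac{\left(16 + F\right) \frac{1}{F}}{9} = - \frac{\frac{1}{F} \left(16 + F\right)}{9} = - \frac{16 + F}{9 F}$)
$\sqrt{D{\left(S{\left(-17,z \right)} - 149 \right)} + 414694} = \sqrt{\frac{-16 - \left(-3 - 149\right)}{9 \left(-3 - 149\right)} + 414694} = \sqrt{\frac{-16 - -152}{9 \left(-152\right)} + 414694} = \sqrt{\frac{1}{9} \left(- \frac{1}{152}\right) \left(-16 + 152\right) + 414694} = \sqrt{\frac{1}{9} \left(- \frac{1}{152}\right) 136 + 414694} = \sqrt{- \frac{17}{171} + 414694} = \sqrt{\frac{70912657}{171}} = \frac{\sqrt{1347340483}}{57}$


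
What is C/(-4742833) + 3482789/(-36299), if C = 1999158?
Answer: -16590854037479/172160095067 ≈ -96.369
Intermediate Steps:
C/(-4742833) + 3482789/(-36299) = 1999158/(-4742833) + 3482789/(-36299) = 1999158*(-1/4742833) + 3482789*(-1/36299) = -1999158/4742833 - 3482789/36299 = -16590854037479/172160095067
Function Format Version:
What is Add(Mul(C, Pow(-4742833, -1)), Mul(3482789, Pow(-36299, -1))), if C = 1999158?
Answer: Rational(-16590854037479, 172160095067) ≈ -96.369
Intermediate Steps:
Add(Mul(C, Pow(-4742833, -1)), Mul(3482789, Pow(-36299, -1))) = Add(Mul(1999158, Pow(-4742833, -1)), Mul(3482789, Pow(-36299, -1))) = Add(Mul(1999158, Rational(-1, 4742833)), Mul(3482789, Rational(-1, 36299))) = Add(Rational(-1999158, 4742833), Rational(-3482789, 36299)) = Rational(-16590854037479, 172160095067)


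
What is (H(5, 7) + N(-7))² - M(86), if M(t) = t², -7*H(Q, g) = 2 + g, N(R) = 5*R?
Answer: -297888/49 ≈ -6079.3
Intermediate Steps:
H(Q, g) = -2/7 - g/7 (H(Q, g) = -(2 + g)/7 = -2/7 - g/7)
(H(5, 7) + N(-7))² - M(86) = ((-2/7 - ⅐*7) + 5*(-7))² - 1*86² = ((-2/7 - 1) - 35)² - 1*7396 = (-9/7 - 35)² - 7396 = (-254/7)² - 7396 = 64516/49 - 7396 = -297888/49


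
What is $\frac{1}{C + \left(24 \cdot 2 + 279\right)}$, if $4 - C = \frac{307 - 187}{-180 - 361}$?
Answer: $\frac{541}{179191} \approx 0.0030191$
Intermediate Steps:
$C = \frac{2284}{541}$ ($C = 4 - \frac{307 - 187}{-180 - 361} = 4 - \frac{120}{-541} = 4 - 120 \left(- \frac{1}{541}\right) = 4 - - \frac{120}{541} = 4 + \frac{120}{541} = \frac{2284}{541} \approx 4.2218$)
$\frac{1}{C + \left(24 \cdot 2 + 279\right)} = \frac{1}{\frac{2284}{541} + \left(24 \cdot 2 + 279\right)} = \frac{1}{\frac{2284}{541} + \left(48 + 279\right)} = \frac{1}{\frac{2284}{541} + 327} = \frac{1}{\frac{179191}{541}} = \frac{541}{179191}$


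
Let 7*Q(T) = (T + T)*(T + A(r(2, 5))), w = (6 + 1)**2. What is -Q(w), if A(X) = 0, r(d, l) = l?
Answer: -686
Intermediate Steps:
w = 49 (w = 7**2 = 49)
Q(T) = 2*T**2/7 (Q(T) = ((T + T)*(T + 0))/7 = ((2*T)*T)/7 = (2*T**2)/7 = 2*T**2/7)
-Q(w) = -2*49**2/7 = -2*2401/7 = -1*686 = -686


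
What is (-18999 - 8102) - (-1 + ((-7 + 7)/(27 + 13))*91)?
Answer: -27100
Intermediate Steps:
(-18999 - 8102) - (-1 + ((-7 + 7)/(27 + 13))*91) = -27101 - (-1 + (0/40)*91) = -27101 - (-1 + (0*(1/40))*91) = -27101 - (-1 + 0*91) = -27101 - (-1 + 0) = -27101 - 1*(-1) = -27101 + 1 = -27100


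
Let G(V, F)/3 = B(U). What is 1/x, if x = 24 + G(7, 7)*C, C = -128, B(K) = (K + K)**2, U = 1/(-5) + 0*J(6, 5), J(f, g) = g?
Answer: -25/936 ≈ -0.026709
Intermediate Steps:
U = -1/5 (U = 1/(-5) + 0*5 = -1/5 + 0 = -1/5 ≈ -0.20000)
B(K) = 4*K**2 (B(K) = (2*K)**2 = 4*K**2)
G(V, F) = 12/25 (G(V, F) = 3*(4*(-1/5)**2) = 3*(4*(1/25)) = 3*(4/25) = 12/25)
x = -936/25 (x = 24 + (12/25)*(-128) = 24 - 1536/25 = -936/25 ≈ -37.440)
1/x = 1/(-936/25) = -25/936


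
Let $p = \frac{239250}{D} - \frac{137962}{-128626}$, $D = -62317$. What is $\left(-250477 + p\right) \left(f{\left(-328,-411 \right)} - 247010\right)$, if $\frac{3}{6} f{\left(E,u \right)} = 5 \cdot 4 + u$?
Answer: $\frac{248751230290498080480}{4007793221} \approx 6.2067 \cdot 10^{10}$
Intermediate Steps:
$f{\left(E,u \right)} = 40 + 2 u$ ($f{\left(E,u \right)} = 2 \left(5 \cdot 4 + u\right) = 2 \left(20 + u\right) = 40 + 2 u$)
$p = - \frac{11088196273}{4007793221}$ ($p = \frac{239250}{-62317} - \frac{137962}{-128626} = 239250 \left(- \frac{1}{62317}\right) - - \frac{68981}{64313} = - \frac{239250}{62317} + \frac{68981}{64313} = - \frac{11088196273}{4007793221} \approx -2.7667$)
$\left(-250477 + p\right) \left(f{\left(-328,-411 \right)} - 247010\right) = \left(-250477 - \frac{11088196273}{4007793221}\right) \left(\left(40 + 2 \left(-411\right)\right) - 247010\right) = - \frac{1003871110812690 \left(\left(40 - 822\right) - 247010\right)}{4007793221} = - \frac{1003871110812690 \left(-782 - 247010\right)}{4007793221} = \left(- \frac{1003871110812690}{4007793221}\right) \left(-247792\right) = \frac{248751230290498080480}{4007793221}$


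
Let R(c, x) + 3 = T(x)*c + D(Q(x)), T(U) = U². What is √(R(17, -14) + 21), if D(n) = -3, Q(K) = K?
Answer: √3347 ≈ 57.853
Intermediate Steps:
R(c, x) = -6 + c*x² (R(c, x) = -3 + (x²*c - 3) = -3 + (c*x² - 3) = -3 + (-3 + c*x²) = -6 + c*x²)
√(R(17, -14) + 21) = √((-6 + 17*(-14)²) + 21) = √((-6 + 17*196) + 21) = √((-6 + 3332) + 21) = √(3326 + 21) = √3347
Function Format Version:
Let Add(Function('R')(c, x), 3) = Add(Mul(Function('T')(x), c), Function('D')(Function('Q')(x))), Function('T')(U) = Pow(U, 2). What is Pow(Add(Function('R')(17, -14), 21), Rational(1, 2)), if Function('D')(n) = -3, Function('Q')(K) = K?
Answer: Pow(3347, Rational(1, 2)) ≈ 57.853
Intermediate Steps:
Function('R')(c, x) = Add(-6, Mul(c, Pow(x, 2))) (Function('R')(c, x) = Add(-3, Add(Mul(Pow(x, 2), c), -3)) = Add(-3, Add(Mul(c, Pow(x, 2)), -3)) = Add(-3, Add(-3, Mul(c, Pow(x, 2)))) = Add(-6, Mul(c, Pow(x, 2))))
Pow(Add(Function('R')(17, -14), 21), Rational(1, 2)) = Pow(Add(Add(-6, Mul(17, Pow(-14, 2))), 21), Rational(1, 2)) = Pow(Add(Add(-6, Mul(17, 196)), 21), Rational(1, 2)) = Pow(Add(Add(-6, 3332), 21), Rational(1, 2)) = Pow(Add(3326, 21), Rational(1, 2)) = Pow(3347, Rational(1, 2))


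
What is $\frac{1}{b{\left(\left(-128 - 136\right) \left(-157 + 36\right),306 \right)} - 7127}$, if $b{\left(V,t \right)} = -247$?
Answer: $- \frac{1}{7374} \approx -0.00013561$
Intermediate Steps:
$\frac{1}{b{\left(\left(-128 - 136\right) \left(-157 + 36\right),306 \right)} - 7127} = \frac{1}{-247 - 7127} = \frac{1}{-7374} = - \frac{1}{7374}$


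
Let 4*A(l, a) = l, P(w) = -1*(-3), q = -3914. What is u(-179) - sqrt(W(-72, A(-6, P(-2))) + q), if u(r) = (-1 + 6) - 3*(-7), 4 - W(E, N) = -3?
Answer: 26 - I*sqrt(3907) ≈ 26.0 - 62.506*I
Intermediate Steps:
P(w) = 3
A(l, a) = l/4
W(E, N) = 7 (W(E, N) = 4 - 1*(-3) = 4 + 3 = 7)
u(r) = 26 (u(r) = 5 + 21 = 26)
u(-179) - sqrt(W(-72, A(-6, P(-2))) + q) = 26 - sqrt(7 - 3914) = 26 - sqrt(-3907) = 26 - I*sqrt(3907)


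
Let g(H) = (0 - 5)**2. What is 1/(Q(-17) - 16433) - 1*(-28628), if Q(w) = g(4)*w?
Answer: 482610823/16858 ≈ 28628.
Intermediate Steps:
g(H) = 25 (g(H) = (-5)**2 = 25)
Q(w) = 25*w
1/(Q(-17) - 16433) - 1*(-28628) = 1/(25*(-17) - 16433) - 1*(-28628) = 1/(-425 - 16433) + 28628 = 1/(-16858) + 28628 = -1/16858 + 28628 = 482610823/16858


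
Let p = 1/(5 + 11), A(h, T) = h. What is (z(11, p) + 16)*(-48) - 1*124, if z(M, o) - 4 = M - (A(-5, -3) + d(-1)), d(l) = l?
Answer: -1900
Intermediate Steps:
p = 1/16 ≈ 0.062500
z(M, o) = 10 + M (z(M, o) = 4 + (M - (-5 - 1)) = 4 + (M - 1*(-6)) = 4 + (M + 6) = 4 + (6 + M) = 10 + M)
(z(11, p) + 16)*(-48) - 1*124 = ((10 + 11) + 16)*(-48) - 1*124 = (21 + 16)*(-48) - 124 = 37*(-48) - 124 = -1776 - 124 = -1900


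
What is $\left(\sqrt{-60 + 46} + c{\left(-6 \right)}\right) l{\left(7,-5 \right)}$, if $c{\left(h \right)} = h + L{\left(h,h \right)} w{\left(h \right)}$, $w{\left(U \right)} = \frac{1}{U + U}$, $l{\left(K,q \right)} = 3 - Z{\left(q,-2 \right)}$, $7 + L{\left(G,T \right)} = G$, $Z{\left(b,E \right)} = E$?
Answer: $- \frac{295}{12} + 5 i \sqrt{14} \approx -24.583 + 18.708 i$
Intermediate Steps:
$L{\left(G,T \right)} = -7 + G$
$l{\left(K,q \right)} = 5$ ($l{\left(K,q \right)} = 3 - -2 = 3 + 2 = 5$)
$w{\left(U \right)} = \frac{1}{2 U}$
$c{\left(h \right)} = h + \frac{-7 + h}{2 h}$ ($c{\left(h \right)} = h + \left(-7 + h\right) \frac{1}{2 h} = h + \frac{-7 + h}{2 h}$)
$\left(\sqrt{-60 + 46} + c{\left(-6 \right)}\right) l{\left(7,-5 \right)} = \left(\sqrt{-60 + 46} - \left(\frac{11}{2} - \frac{7}{12}\right)\right) 5 = \left(\sqrt{-14} - \frac{59}{12}\right) 5 = \left(i \sqrt{14} + \left(\frac{1}{2} - 6 + \frac{7}{12}\right)\right) 5 = \left(i \sqrt{14} - \frac{59}{12}\right) 5 = \left(- \frac{59}{12} + i \sqrt{14}\right) 5 = - \frac{295}{12} + 5 i \sqrt{14}$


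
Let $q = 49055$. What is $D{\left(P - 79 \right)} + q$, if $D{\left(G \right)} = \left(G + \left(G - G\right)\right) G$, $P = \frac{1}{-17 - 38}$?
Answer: $\frac{167279091}{3025} \approx 55299.0$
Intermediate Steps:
$P = - \frac{1}{55}$ ($P = \frac{1}{-55} = - \frac{1}{55} \approx -0.018182$)
$D{\left(G \right)} = G^{2}$ ($D{\left(G \right)} = \left(G + 0\right) G = G G = G^{2}$)
$D{\left(P - 79 \right)} + q = \left(- \frac{1}{55} - 79\right)^{2} + 49055 = \left(- \frac{4346}{55}\right)^{2} + 49055 = \frac{18887716}{3025} + 49055 = \frac{167279091}{3025}$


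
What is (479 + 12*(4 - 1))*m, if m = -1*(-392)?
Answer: 201880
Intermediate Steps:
m = 392
(479 + 12*(4 - 1))*m = (479 + 12*(4 - 1))*392 = (479 + 12*3)*392 = (479 + 36)*392 = 515*392 = 201880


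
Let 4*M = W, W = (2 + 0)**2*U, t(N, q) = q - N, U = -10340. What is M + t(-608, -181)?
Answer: -9913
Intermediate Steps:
W = -41360 (W = (2 + 0)**2*(-10340) = 2**2*(-10340) = 4*(-10340) = -41360)
M = -10340 (M = (1/4)*(-41360) = -10340)
M + t(-608, -181) = -10340 + (-181 - 1*(-608)) = -10340 + (-181 + 608) = -10340 + 427 = -9913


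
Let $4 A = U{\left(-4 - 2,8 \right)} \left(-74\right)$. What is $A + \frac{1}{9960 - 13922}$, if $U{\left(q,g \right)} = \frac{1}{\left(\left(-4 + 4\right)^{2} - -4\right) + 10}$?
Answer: $- \frac{10473}{7924} \approx -1.3217$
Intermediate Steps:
$U{\left(q,g \right)} = \frac{1}{14}$ ($U{\left(q,g \right)} = \frac{1}{\left(0^{2} + 4\right) + 10} = \frac{1}{\left(0 + 4\right) + 10} = \frac{1}{4 + 10} = \frac{1}{14}$)
$A = - \frac{37}{28}$ ($A = \frac{\frac{1}{14} \left(-74\right)}{4} = \frac{1}{4} \left(- \frac{37}{7}\right) = - \frac{37}{28} \approx -1.3214$)
$A + \frac{1}{9960 - 13922} = - \frac{37}{28} + \frac{1}{9960 - 13922} = - \frac{37}{28} + \frac{1}{-3962} = - \frac{37}{28} - \frac{1}{3962} = - \frac{10473}{7924}$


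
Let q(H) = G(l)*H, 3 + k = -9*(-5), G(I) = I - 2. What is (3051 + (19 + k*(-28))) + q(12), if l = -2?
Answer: 1846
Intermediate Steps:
G(I) = -2 + I
k = 42 (k = -3 - 9*(-5) = -3 + 45 = 42)
q(H) = -4*H (q(H) = (-2 - 2)*H = -4*H)
(3051 + (19 + k*(-28))) + q(12) = (3051 + (19 + 42*(-28))) - 4*12 = (3051 + (19 - 1176)) - 48 = (3051 - 1157) - 48 = 1894 - 48 = 1846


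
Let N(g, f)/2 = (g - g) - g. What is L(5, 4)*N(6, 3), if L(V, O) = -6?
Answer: 72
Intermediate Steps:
N(g, f) = -2*g (N(g, f) = 2*((g - g) - g) = 2*(0 - g) = 2*(-g) = -2*g)
L(5, 4)*N(6, 3) = -(-12)*6 = -6*(-12) = 72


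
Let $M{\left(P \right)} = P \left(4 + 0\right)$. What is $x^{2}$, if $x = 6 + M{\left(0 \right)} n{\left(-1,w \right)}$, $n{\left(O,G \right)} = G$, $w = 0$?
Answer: $36$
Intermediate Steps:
$M{\left(P \right)} = 4 P$ ($M{\left(P \right)} = P 4 = 4 P$)
$x = 6$ ($x = 6 + 4 \cdot 0 \cdot 0 = 6 + 0 \cdot 0 = 6 + 0 = 6$)
$x^{2} = 6^{2} = 36$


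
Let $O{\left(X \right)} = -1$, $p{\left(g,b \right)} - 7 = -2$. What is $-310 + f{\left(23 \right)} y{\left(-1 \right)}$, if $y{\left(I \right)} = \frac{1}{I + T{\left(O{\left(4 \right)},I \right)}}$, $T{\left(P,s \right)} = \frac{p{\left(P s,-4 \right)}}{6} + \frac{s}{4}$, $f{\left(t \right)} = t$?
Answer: $- \frac{1826}{5} \approx -365.2$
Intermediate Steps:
$p{\left(g,b \right)} = 5$ ($p{\left(g,b \right)} = 7 - 2 = 5$)
$T{\left(P,s \right)} = \frac{5}{6} + \frac{s}{4}$
$y{\left(I \right)} = \frac{1}{\frac{5}{6} + \frac{5 I}{4}}$ ($y{\left(I \right)} = \frac{1}{I + \left(\frac{5}{6} + \frac{I}{4}\right)} = \frac{1}{\frac{5}{6} + \frac{5 I}{4}}$)
$-310 + f{\left(23 \right)} y{\left(-1 \right)} = -310 + 23 \frac{12}{5 \left(2 + 3 \left(-1\right)\right)} = -310 + 23 \frac{12}{5 \left(2 - 3\right)} = -310 + 23 \frac{12}{5 \left(-1\right)} = -310 + 23 \cdot \frac{12}{5} \left(-1\right) = -310 + 23 \left(- \frac{12}{5}\right) = -310 - \frac{276}{5} = - \frac{1826}{5}$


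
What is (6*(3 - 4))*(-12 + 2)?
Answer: 60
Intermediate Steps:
(6*(3 - 4))*(-12 + 2) = (6*(-1))*(-10) = -6*(-10) = 60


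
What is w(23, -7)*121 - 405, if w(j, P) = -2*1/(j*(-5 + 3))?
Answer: -9194/23 ≈ -399.74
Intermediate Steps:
w(j, P) = 1/j (w(j, P) = -2*(-1/(2*j)) = -(-1)/j = 1/j)
w(23, -7)*121 - 405 = 121/23 - 405 = -9194/23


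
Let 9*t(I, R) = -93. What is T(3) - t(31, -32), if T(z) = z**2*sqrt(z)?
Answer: 31/3 + 9*sqrt(3) ≈ 25.922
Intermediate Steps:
t(I, R) = -31/3 (t(I, R) = (1/9)*(-93) = -31/3)
T(z) = z**(5/2)
T(3) - t(31, -32) = 3**(5/2) - 1*(-31/3) = 9*sqrt(3) + 31/3 = 31/3 + 9*sqrt(3)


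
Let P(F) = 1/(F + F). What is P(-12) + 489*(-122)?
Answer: -1431793/24 ≈ -59658.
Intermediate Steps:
P(F) = 1/(2*F)
P(-12) + 489*(-122) = (1/2)/(-12) + 489*(-122) = (1/2)*(-1/12) - 59658 = -1/24 - 59658 = -1431793/24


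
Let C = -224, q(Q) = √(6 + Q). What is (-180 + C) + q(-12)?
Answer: -404 + I*√6 ≈ -404.0 + 2.4495*I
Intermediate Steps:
(-180 + C) + q(-12) = (-180 - 224) + √(6 - 12) = -404 + √(-6) = -404 + I*√6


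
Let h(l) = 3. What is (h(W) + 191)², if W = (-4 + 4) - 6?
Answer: 37636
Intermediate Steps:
W = -6 (W = 0 - 6 = -6)
(h(W) + 191)² = (3 + 191)² = 194² = 37636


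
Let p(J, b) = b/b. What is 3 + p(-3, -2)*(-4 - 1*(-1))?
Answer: 0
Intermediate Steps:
p(J, b) = 1
3 + p(-3, -2)*(-4 - 1*(-1)) = 3 + 1*(-4 - 1*(-1)) = 3 + 1*(-4 + 1) = 3 + 1*(-3) = 3 - 3 = 0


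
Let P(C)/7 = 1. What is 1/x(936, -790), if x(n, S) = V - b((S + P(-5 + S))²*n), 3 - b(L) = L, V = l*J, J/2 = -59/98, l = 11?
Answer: 49/28118713100 ≈ 1.7426e-9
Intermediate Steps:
P(C) = 7 (P(C) = 7*1 = 7)
J = -59/49 (J = 2*(-59/98) = -59/49 ≈ -1.2041)
V = -649/49 (V = 11*(-59/49) = -649/49 ≈ -13.245)
b(L) = 3 - L
x(n, S) = -796/49 + n*(7 + S)² (x(n, S) = -649/49 - (3 - (S + 7)²*n) = -649/49 - (3 - (7 + S)²*n) = -649/49 - (3 - n*(7 + S)²) = -649/49 + (-3 + n*(7 + S)²) = -796/49 + n*(7 + S)²)
1/x(936, -790) = 1/(-796/49 + 936*(7 - 790)²) = 1/(-796/49 + 936*(-783)²) = 1/(-796/49 + 936*613089) = 1/(-796/49 + 573851304) = 1/(28118713100/49) = 49/28118713100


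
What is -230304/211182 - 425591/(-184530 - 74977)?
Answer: 5018609739/9133867879 ≈ 0.54945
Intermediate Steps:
-230304/211182 - 425591/(-184530 - 74977) = -230304*1/211182 - 425591/(-259507) = -38384/35197 - 425591*(-1/259507) = -38384/35197 + 425591/259507 = 5018609739/9133867879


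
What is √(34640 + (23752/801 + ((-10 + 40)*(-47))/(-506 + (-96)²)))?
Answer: √1875021703123829/232557 ≈ 186.20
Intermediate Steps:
√(34640 + (23752/801 + ((-10 + 40)*(-47))/(-506 + (-96)²))) = √(34640 + (23752*(1/801) + (30*(-47))/(-506 + 9216))) = √(34640 + (23752/801 - 1410/8710)) = √(34640 + (23752/801 - 1410*1/8710)) = √(34640 + (23752/801 - 141/871)) = √(34640 + 20575051/697671) = √(24187898491/697671) = √1875021703123829/232557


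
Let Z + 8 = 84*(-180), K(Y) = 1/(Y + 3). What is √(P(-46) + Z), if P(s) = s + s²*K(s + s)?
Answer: I*√120381578/89 ≈ 123.28*I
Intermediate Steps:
K(Y) = 1/(3 + Y)
Z = -15128 (Z = -8 + 84*(-180) = -8 - 15120 = -15128)
P(s) = s + s²/(3 + 2*s) (P(s) = s + s²/(3 + (s + s)) = s + s²/(3 + 2*s))
√(P(-46) + Z) = √(3*(-46)*(1 - 46)/(3 + 2*(-46)) - 15128) = √(3*(-46)*(-45)/(3 - 92) - 15128) = √(3*(-46)*(-45)/(-89) - 15128) = √(3*(-46)*(-1/89)*(-45) - 15128) = √(-6210/89 - 15128) = √(-1352602/89) = I*√120381578/89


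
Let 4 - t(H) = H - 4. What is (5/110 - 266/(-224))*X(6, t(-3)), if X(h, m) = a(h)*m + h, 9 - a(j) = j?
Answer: 8463/176 ≈ 48.085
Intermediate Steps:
t(H) = 8 - H (t(H) = 4 - (H - 4) = 4 - (-4 + H) = 4 + (4 - H) = 8 - H)
a(j) = 9 - j
X(h, m) = h + m*(9 - h) (X(h, m) = (9 - h)*m + h = m*(9 - h) + h = h + m*(9 - h))
(5/110 - 266/(-224))*X(6, t(-3)) = (5/110 - 266/(-224))*(6 - (8 - 1*(-3))*(-9 + 6)) = (5*(1/110) - 266*(-1/224))*(6 - 1*(8 + 3)*(-3)) = (1/22 + 19/16)*(6 - 1*11*(-3)) = 217*(6 + 33)/176 = (217/176)*39 = 8463/176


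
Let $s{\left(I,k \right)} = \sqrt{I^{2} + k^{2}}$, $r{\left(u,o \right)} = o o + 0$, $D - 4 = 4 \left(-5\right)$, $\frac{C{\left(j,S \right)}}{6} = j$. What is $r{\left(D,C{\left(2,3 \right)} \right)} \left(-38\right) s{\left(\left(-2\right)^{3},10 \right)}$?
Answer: $- 10944 \sqrt{41} \approx -70076.0$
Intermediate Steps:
$C{\left(j,S \right)} = 6 j$
$D = -16$ ($D = 4 + 4 \left(-5\right) = 4 - 20 = -16$)
$r{\left(u,o \right)} = o^{2}$ ($r{\left(u,o \right)} = o^{2} + 0 = o^{2}$)
$r{\left(D,C{\left(2,3 \right)} \right)} \left(-38\right) s{\left(\left(-2\right)^{3},10 \right)} = \left(6 \cdot 2\right)^{2} \left(-38\right) \sqrt{\left(\left(-2\right)^{3}\right)^{2} + 10^{2}} = 12^{2} \left(-38\right) \sqrt{\left(-8\right)^{2} + 100} = 144 \left(-38\right) \sqrt{64 + 100} = - 5472 \sqrt{164} = - 5472 \cdot 2 \sqrt{41} = - 10944 \sqrt{41}$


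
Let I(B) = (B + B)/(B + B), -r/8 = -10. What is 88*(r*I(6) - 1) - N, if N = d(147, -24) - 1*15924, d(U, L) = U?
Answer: 22729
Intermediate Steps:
N = -15777 (N = 147 - 1*15924 = 147 - 15924 = -15777)
r = 80 (r = -8*(-10) = 80)
I(B) = 1 (I(B) = (2*B)/((2*B)) = (2*B)*(1/(2*B)) = 1)
88*(r*I(6) - 1) - N = 88*(80*1 - 1) - 1*(-15777) = 88*(80 - 1) + 15777 = 88*79 + 15777 = 6952 + 15777 = 22729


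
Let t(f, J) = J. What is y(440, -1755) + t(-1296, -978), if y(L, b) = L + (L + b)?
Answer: -1853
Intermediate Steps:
y(L, b) = b + 2*L
y(440, -1755) + t(-1296, -978) = (-1755 + 2*440) - 978 = (-1755 + 880) - 978 = -875 - 978 = -1853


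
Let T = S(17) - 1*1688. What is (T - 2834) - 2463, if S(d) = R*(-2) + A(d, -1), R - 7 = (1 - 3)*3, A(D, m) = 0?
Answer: -6987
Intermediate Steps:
R = 1 (R = 7 + (1 - 3)*3 = 7 - 2*3 = 7 - 6 = 1)
S(d) = -2 (S(d) = 1*(-2) + 0 = -2 + 0 = -2)
T = -1690 (T = -2 - 1*1688 = -2 - 1688 = -1690)
(T - 2834) - 2463 = (-1690 - 2834) - 2463 = -4524 - 2463 = -6987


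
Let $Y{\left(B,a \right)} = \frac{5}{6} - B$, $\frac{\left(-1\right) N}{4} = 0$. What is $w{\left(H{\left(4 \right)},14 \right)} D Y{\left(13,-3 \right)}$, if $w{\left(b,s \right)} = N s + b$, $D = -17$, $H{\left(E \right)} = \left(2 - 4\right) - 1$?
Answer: $- \frac{1241}{2} \approx -620.5$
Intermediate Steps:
$N = 0$ ($N = \left(-4\right) 0 = 0$)
$Y{\left(B,a \right)} = \frac{5}{6} - B$ ($Y{\left(B,a \right)} = 5 \cdot \frac{1}{6} - B = \frac{5}{6} - B$)
$H{\left(E \right)} = -3$ ($H{\left(E \right)} = -2 - 1 = -3$)
$w{\left(b,s \right)} = b$ ($w{\left(b,s \right)} = 0 s + b = 0 + b = b$)
$w{\left(H{\left(4 \right)},14 \right)} D Y{\left(13,-3 \right)} = \left(-3\right) \left(-17\right) \left(\frac{5}{6} - 13\right) = 51 \left(\frac{5}{6} - 13\right) = 51 \left(- \frac{73}{6}\right) = - \frac{1241}{2}$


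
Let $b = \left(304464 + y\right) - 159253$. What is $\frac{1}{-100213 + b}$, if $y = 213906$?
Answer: $\frac{1}{258904} \approx 3.8624 \cdot 10^{-6}$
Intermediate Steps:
$b = 359117$ ($b = \left(304464 + 213906\right) - 159253 = 518370 - 159253 = 359117$)
$\frac{1}{-100213 + b} = \frac{1}{-100213 + 359117} = \frac{1}{258904}$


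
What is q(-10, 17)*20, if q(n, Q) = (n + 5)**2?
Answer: 500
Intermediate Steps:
q(n, Q) = (5 + n)**2
q(-10, 17)*20 = (5 - 10)**2*20 = (-5)**2*20 = 25*20 = 500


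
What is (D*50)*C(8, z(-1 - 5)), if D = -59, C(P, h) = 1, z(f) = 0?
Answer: -2950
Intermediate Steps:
(D*50)*C(8, z(-1 - 5)) = -59*50*1 = -2950*1 = -2950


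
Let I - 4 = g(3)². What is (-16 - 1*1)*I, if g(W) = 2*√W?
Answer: -272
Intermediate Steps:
I = 16 (I = 4 + (2*√3)² = 4 + 12 = 16)
(-16 - 1*1)*I = (-16 - 1*1)*16 = (-16 - 1)*16 = -17*16 = -272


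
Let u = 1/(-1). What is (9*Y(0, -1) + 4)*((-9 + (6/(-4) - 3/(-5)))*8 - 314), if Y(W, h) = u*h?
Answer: -25558/5 ≈ -5111.6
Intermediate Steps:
u = -1
Y(W, h) = -h
(9*Y(0, -1) + 4)*((-9 + (6/(-4) - 3/(-5)))*8 - 314) = (9*(-1*(-1)) + 4)*((-9 + (6/(-4) - 3/(-5)))*8 - 314) = (9*1 + 4)*((-9 + (6*(-1/4) - 3*(-1/5)))*8 - 314) = (9 + 4)*((-9 + (-3/2 + 3/5))*8 - 314) = 13*((-9 - 9/10)*8 - 314) = 13*(-99/10*8 - 314) = 13*(-396/5 - 314) = 13*(-1966/5) = -25558/5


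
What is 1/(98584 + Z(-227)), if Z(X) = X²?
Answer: 1/150113 ≈ 6.6616e-6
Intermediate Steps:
1/(98584 + Z(-227)) = 1/(98584 + (-227)²) = 1/(98584 + 51529) = 1/150113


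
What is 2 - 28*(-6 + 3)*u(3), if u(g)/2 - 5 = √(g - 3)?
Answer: 842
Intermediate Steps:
u(g) = 10 + 2*√(-3 + g) (u(g) = 10 + 2*√(g - 3) = 10 + 2*√(-3 + g))
2 - 28*(-6 + 3)*u(3) = 2 - 28*(-6 + 3)*(10 + 2*√(-3 + 3)) = 2 - (-84)*(10 + 2*√0) = 2 - (-84)*(10 + 2*0) = 2 - (-84)*(10 + 0) = 2 - (-84)*10 = 2 - 28*(-30) = 2 + 840 = 842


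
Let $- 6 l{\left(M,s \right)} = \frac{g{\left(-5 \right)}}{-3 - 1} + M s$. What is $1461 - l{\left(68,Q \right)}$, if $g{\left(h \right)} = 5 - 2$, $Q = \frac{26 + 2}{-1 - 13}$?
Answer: $\frac{34517}{24} \approx 1438.2$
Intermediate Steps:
$Q = -2$ ($Q = \frac{28}{-14} = 28 \left(- \frac{1}{14}\right) = -2$)
$g{\left(h \right)} = 3$
$l{\left(M,s \right)} = \frac{1}{8} - \frac{M s}{6}$ ($l{\left(M,s \right)} = - \frac{\frac{3}{-3 - 1} + M s}{6} = - \frac{\frac{3}{-4} + M s}{6} = - \frac{3 \left(- \frac{1}{4}\right) + M s}{6} = - \frac{- \frac{3}{4} + M s}{6} = \frac{1}{8} - \frac{M s}{6}$)
$1461 - l{\left(68,Q \right)} = 1461 - \left(\frac{1}{8} - \frac{34}{3} \left(-2\right)\right) = 1461 - \left(\frac{1}{8} + \frac{68}{3}\right) = 1461 - \frac{547}{24} = \frac{34517}{24}$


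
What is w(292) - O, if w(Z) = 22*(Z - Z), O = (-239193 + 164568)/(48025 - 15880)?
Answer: 4975/2143 ≈ 2.3215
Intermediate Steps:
O = -4975/2143 (O = -74625/32145 = -74625*1/32145 = -4975/2143 ≈ -2.3215)
w(Z) = 0 (w(Z) = 22*0 = 0)
w(292) - O = 0 - 1*(-4975/2143) = 0 + 4975/2143 = 4975/2143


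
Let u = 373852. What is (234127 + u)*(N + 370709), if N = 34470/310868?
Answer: 35032236327329239/155434 ≈ 2.2538e+11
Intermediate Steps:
N = 17235/155434 (N = 34470*(1/310868) = 17235/155434 ≈ 0.11088)
(234127 + u)*(N + 370709) = (234127 + 373852)*(17235/155434 + 370709) = 607979*(57620799941/155434) = 35032236327329239/155434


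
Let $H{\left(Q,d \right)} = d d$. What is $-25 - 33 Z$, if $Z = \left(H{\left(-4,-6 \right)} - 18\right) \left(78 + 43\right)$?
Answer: $-71899$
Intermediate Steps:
$H{\left(Q,d \right)} = d^{2}$
$Z = 2178$ ($Z = \left(\left(-6\right)^{2} - 18\right) \left(78 + 43\right) = \left(36 - 18\right) 121 = 18 \cdot 121 = 2178$)
$-25 - 33 Z = -25 - 71874 = -71899$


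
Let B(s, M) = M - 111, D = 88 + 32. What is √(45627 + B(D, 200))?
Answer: 2*√11429 ≈ 213.81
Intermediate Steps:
D = 120
B(s, M) = -111 + M
√(45627 + B(D, 200)) = √(45627 + (-111 + 200)) = √(45627 + 89) = √45716 = 2*√11429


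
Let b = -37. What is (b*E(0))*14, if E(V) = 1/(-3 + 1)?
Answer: 259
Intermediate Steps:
E(V) = -½ (E(V) = 1/(-2) = -½)
(b*E(0))*14 = -37*(-½)*14 = (37/2)*14 = 259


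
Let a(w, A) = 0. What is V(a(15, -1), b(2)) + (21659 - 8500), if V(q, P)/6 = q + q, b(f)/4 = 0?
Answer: 13159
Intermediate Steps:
b(f) = 0 (b(f) = 4*0 = 0)
V(q, P) = 12*q (V(q, P) = 6*(q + q) = 6*(2*q) = 12*q)
V(a(15, -1), b(2)) + (21659 - 8500) = 12*0 + (21659 - 8500) = 0 + 13159 = 13159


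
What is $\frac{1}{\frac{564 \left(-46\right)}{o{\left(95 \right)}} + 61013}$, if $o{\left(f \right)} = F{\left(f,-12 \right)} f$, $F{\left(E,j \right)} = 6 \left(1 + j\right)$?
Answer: $\frac{1045}{63762909} \approx 1.6389 \cdot 10^{-5}$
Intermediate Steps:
$F{\left(E,j \right)} = 6 + 6 j$
$o{\left(f \right)} = - 66 f$ ($o{\left(f \right)} = \left(6 + 6 \left(-12\right)\right) f = \left(6 - 72\right) f = - 66 f$)
$\frac{1}{\frac{564 \left(-46\right)}{o{\left(95 \right)}} + 61013} = \frac{1}{\frac{564 \left(-46\right)}{\left(-66\right) 95} + 61013} = \frac{1}{- \frac{25944}{-6270} + 61013} = \frac{1}{\left(-25944\right) \left(- \frac{1}{6270}\right) + 61013} = \frac{1}{\frac{4324}{1045} + 61013} = \frac{1}{\frac{63762909}{1045}} = \frac{1045}{63762909}$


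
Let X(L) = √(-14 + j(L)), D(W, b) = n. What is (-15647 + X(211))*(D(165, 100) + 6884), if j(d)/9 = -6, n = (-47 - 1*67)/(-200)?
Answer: -10772286679/100 + 688457*I*√17/50 ≈ -1.0772e+8 + 56772.0*I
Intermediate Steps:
n = 57/100 (n = (-47 - 67)*(-1/200) = -114*(-1/200) = 57/100 ≈ 0.57000)
j(d) = -54 (j(d) = 9*(-6) = -54)
D(W, b) = 57/100
X(L) = 2*I*√17 (X(L) = √(-14 - 54) = √(-68) = 2*I*√17)
(-15647 + X(211))*(D(165, 100) + 6884) = (-15647 + 2*I*√17)*(57/100 + 6884) = (-15647 + 2*I*√17)*(688457/100) = -10772286679/100 + 688457*I*√17/50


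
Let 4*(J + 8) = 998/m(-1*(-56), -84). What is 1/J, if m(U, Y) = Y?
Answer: -168/1843 ≈ -0.091156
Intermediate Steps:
J = -1843/168 (J = -8 + (998/(-84))/4 = -8 + (998*(-1/84))/4 = -8 + (1/4)*(-499/42) = -8 - 499/168 = -1843/168 ≈ -10.970)
1/J = 1/(-1843/168) = -168/1843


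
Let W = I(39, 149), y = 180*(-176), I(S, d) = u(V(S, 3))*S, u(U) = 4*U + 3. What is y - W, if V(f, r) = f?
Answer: -37881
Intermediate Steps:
u(U) = 3 + 4*U
I(S, d) = S*(3 + 4*S) (I(S, d) = (3 + 4*S)*S = S*(3 + 4*S))
y = -31680
W = 6201 (W = 39*(3 + 4*39) = 39*(3 + 156) = 39*159 = 6201)
y - W = -31680 - 1*6201 = -31680 - 6201 = -37881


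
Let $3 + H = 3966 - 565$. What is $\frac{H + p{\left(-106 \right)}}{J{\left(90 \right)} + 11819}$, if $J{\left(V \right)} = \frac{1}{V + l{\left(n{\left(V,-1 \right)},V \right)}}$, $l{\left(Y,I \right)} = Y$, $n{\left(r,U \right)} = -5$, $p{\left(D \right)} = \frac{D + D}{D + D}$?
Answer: $\frac{96305}{334872} \approx 0.28759$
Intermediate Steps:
$p{\left(D \right)} = 1$ ($p{\left(D \right)} = \frac{2 D}{2 D} = 2 D \frac{1}{2 D} = 1$)
$J{\left(V \right)} = \frac{1}{-5 + V}$ ($J{\left(V \right)} = \frac{1}{V - 5} = \frac{1}{-5 + V}$)
$H = 3398$ ($H = -3 + \left(3966 - 565\right) = -3 + 3401 = 3398$)
$\frac{H + p{\left(-106 \right)}}{J{\left(90 \right)} + 11819} = \frac{3398 + 1}{\frac{1}{-5 + 90} + 11819} = \frac{3399}{\frac{1}{85} + 11819} = \frac{3399}{\frac{1004616}{85}} = 3399 \cdot \frac{85}{1004616} = \frac{96305}{334872}$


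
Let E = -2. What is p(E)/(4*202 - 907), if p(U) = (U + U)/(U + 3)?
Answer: 4/99 ≈ 0.040404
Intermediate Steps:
p(U) = 2*U/(3 + U) (p(U) = (2*U)/(3 + U) = 2*U/(3 + U))
p(E)/(4*202 - 907) = (2*(-2)/(3 - 2))/(4*202 - 907) = (2*(-2)/1)/(808 - 907) = (2*(-2)*1)/(-99) = -1/99*(-4) = 4/99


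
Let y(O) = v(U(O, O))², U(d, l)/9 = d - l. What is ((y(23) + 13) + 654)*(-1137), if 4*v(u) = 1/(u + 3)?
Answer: -36402571/48 ≈ -7.5839e+5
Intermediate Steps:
U(d, l) = -9*l + 9*d (U(d, l) = 9*(d - l) = -9*l + 9*d)
v(u) = 1/(4*(3 + u)) (v(u) = 1/(4*(u + 3)) = 1/(4*(3 + u)))
y(O) = 1/144 (y(O) = (1/(4*(3 + (-9*O + 9*O))))² = (1/(4*(3 + 0)))² = ((¼)/3)² = ((¼)*(⅓))² = (1/12)² = 1/144)
((y(23) + 13) + 654)*(-1137) = ((1/144 + 13) + 654)*(-1137) = (1873/144 + 654)*(-1137) = (96049/144)*(-1137) = -36402571/48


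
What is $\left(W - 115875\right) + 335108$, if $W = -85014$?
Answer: $134219$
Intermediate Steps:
$\left(W - 115875\right) + 335108 = \left(-85014 - 115875\right) + 335108 = -200889 + 335108 = 134219$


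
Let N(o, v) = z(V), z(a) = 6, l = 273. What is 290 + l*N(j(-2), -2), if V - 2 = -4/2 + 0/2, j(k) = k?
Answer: 1928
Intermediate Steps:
V = 0 (V = 2 + (-4/2 + 0/2) = 2 + (-4*½ + 0*(½)) = 2 + (-2 + 0) = 2 - 2 = 0)
N(o, v) = 6
290 + l*N(j(-2), -2) = 290 + 273*6 = 290 + 1638 = 1928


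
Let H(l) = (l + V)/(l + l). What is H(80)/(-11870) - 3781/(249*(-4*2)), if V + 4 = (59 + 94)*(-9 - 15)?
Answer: 224626201/118225200 ≈ 1.9000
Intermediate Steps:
V = -3676 (V = -4 + (59 + 94)*(-9 - 15) = -4 + 153*(-24) = -4 - 3672 = -3676)
H(l) = (-3676 + l)/(2*l) (H(l) = (l - 3676)/(l + l) = (-3676 + l)/((2*l)) = (-3676 + l)*(1/(2*l)) = (-3676 + l)/(2*l))
H(80)/(-11870) - 3781/(249*(-4*2)) = ((½)*(-3676 + 80)/80)/(-11870) - 3781/(249*(-4*2)) = ((½)*(1/80)*(-3596))*(-1/11870) - 3781/(249*(-8)) = -899/40*(-1/11870) - 3781/(-1992) = 899/474800 - 3781*(-1/1992) = 899/474800 + 3781/1992 = 224626201/118225200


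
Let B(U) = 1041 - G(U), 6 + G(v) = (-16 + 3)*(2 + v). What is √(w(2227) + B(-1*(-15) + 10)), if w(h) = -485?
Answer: √913 ≈ 30.216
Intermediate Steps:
G(v) = -32 - 13*v (G(v) = -6 + (-16 + 3)*(2 + v) = -6 - 13*(2 + v) = -6 + (-26 - 13*v) = -32 - 13*v)
B(U) = 1073 + 13*U (B(U) = 1041 - (-32 - 13*U) = 1041 + (32 + 13*U) = 1073 + 13*U)
√(w(2227) + B(-1*(-15) + 10)) = √(-485 + (1073 + 13*(-1*(-15) + 10))) = √(-485 + (1073 + 13*(15 + 10))) = √(-485 + (1073 + 13*25)) = √(-485 + (1073 + 325)) = √(-485 + 1398) = √913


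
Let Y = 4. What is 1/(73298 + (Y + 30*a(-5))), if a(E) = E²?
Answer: 1/74052 ≈ 1.3504e-5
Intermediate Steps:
1/(73298 + (Y + 30*a(-5))) = 1/(73298 + (4 + 30*(-5)²)) = 1/(73298 + (4 + 30*25)) = 1/(73298 + (4 + 750)) = 1/(73298 + 754) = 1/74052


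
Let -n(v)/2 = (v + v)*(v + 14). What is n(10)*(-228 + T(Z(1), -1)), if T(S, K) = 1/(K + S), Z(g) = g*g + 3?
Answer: 218560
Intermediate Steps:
n(v) = -4*v*(14 + v) (n(v) = -2*(v + v)*(v + 14) = -2*2*v*(14 + v) = -4*v*(14 + v))
Z(g) = 3 + g² (Z(g) = g² + 3 = 3 + g²)
n(10)*(-228 + T(Z(1), -1)) = (-4*10*(14 + 10))*(-228 + 1/(-1 + (3 + 1²))) = (-4*10*24)*(-228 + 1/(-1 + (3 + 1))) = -960*(-228 + 1/(-1 + 4)) = -960*(-228 + 1/3) = -960*(-228 + ⅓) = -960*(-683/3) = 218560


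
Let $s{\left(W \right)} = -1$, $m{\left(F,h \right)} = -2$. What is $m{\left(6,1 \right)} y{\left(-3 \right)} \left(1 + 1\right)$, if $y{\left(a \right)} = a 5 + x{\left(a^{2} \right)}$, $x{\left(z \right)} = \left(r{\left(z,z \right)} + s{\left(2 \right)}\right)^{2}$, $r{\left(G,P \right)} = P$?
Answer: $-196$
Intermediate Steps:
$x{\left(z \right)} = \left(-1 + z\right)^{2}$ ($x{\left(z \right)} = \left(z - 1\right)^{2} = \left(-1 + z\right)^{2}$)
$y{\left(a \right)} = \left(-1 + a^{2}\right)^{2} + 5 a$ ($y{\left(a \right)} = a 5 + \left(-1 + a^{2}\right)^{2} = 5 a + \left(-1 + a^{2}\right)^{2} = \left(-1 + a^{2}\right)^{2} + 5 a$)
$m{\left(6,1 \right)} y{\left(-3 \right)} \left(1 + 1\right) = - 2 \left(\left(-1 + \left(-3\right)^{2}\right)^{2} + 5 \left(-3\right)\right) \left(1 + 1\right) = - 2 \left(\left(-1 + 9\right)^{2} - 15\right) 2 = - 2 \left(8^{2} - 15\right) 2 = - 2 \left(64 - 15\right) 2 = \left(-2\right) 49 \cdot 2 = \left(-98\right) 2 = -196$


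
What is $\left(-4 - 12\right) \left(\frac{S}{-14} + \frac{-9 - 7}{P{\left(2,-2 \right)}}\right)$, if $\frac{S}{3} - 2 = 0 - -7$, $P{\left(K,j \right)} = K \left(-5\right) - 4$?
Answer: $\frac{88}{7} \approx 12.571$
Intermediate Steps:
$P{\left(K,j \right)} = -4 - 5 K$ ($P{\left(K,j \right)} = - 5 K - 4 = -4 - 5 K$)
$S = 27$ ($S = 6 + 3 \left(0 - -7\right) = 6 + 3 \left(0 + 7\right) = 6 + 3 \cdot 7 = 6 + 21 = 27$)
$\left(-4 - 12\right) \left(\frac{S}{-14} + \frac{-9 - 7}{P{\left(2,-2 \right)}}\right) = \left(-4 - 12\right) \left(\frac{27}{-14} + \frac{-9 - 7}{-4 - 10}\right) = - 16 \left(27 \left(- \frac{1}{14}\right) - \frac{16}{-4 - 10}\right) = - 16 \left(- \frac{27}{14} - \frac{16}{-14}\right) = - 16 \left(- \frac{27}{14} - - \frac{8}{7}\right) = - 16 \left(- \frac{27}{14} + \frac{8}{7}\right) = \left(-16\right) \left(- \frac{11}{14}\right) = \frac{88}{7}$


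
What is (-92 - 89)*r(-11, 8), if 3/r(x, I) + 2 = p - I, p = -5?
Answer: 181/5 ≈ 36.200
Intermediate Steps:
r(x, I) = 3/(-7 - I) (r(x, I) = 3/(-2 + (-5 - I)) = 3/(-7 - I))
(-92 - 89)*r(-11, 8) = (-92 - 89)*(-3/(7 + 8)) = -(-543)/15 = -181*(-⅕) = 181/5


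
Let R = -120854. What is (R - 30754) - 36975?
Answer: -188583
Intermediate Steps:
(R - 30754) - 36975 = (-120854 - 30754) - 36975 = -151608 - 36975 = -188583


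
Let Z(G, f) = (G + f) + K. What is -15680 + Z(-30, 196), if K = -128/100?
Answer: -387882/25 ≈ -15515.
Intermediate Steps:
K = -32/25 (K = -128*1/100 = -32/25 ≈ -1.2800)
Z(G, f) = -32/25 + G + f (Z(G, f) = (G + f) - 32/25 = -32/25 + G + f)
-15680 + Z(-30, 196) = -15680 + (-32/25 - 30 + 196) = -15680 + 4118/25 = -387882/25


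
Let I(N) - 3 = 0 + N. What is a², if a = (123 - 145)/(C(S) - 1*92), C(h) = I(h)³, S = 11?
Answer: 121/1758276 ≈ 6.8817e-5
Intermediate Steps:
I(N) = 3 + N (I(N) = 3 + (0 + N) = 3 + N)
C(h) = (3 + h)³
a = -11/1326 (a = (123 - 145)/((3 + 11)³ - 1*92) = -22/(14³ - 92) = -22/(2744 - 92) = -22/2652 = -22*1/2652 = -11/1326 ≈ -0.0082956)
a² = (-11/1326)² = 121/1758276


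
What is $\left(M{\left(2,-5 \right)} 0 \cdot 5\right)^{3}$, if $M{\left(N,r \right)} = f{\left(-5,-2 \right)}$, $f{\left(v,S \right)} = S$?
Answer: $0$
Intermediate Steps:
$M{\left(N,r \right)} = -2$
$\left(M{\left(2,-5 \right)} 0 \cdot 5\right)^{3} = \left(\left(-2\right) 0 \cdot 5\right)^{3} = \left(0 \cdot 5\right)^{3} = 0^{3} = 0$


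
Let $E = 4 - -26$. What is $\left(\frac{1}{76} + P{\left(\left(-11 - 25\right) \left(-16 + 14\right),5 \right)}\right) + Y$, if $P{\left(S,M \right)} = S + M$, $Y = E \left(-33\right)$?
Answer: $- \frac{69387}{76} \approx -912.99$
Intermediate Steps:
$E = 30$ ($E = 4 + 26 = 30$)
$Y = -990$ ($Y = 30 \left(-33\right) = -990$)
$P{\left(S,M \right)} = M + S$
$\left(\frac{1}{76} + P{\left(\left(-11 - 25\right) \left(-16 + 14\right),5 \right)}\right) + Y = \left(\frac{1}{76} + \left(5 + \left(-11 - 25\right) \left(-16 + 14\right)\right)\right) - 990 = \left(\frac{1}{76} + \left(5 - -72\right)\right) - 990 = \left(\frac{1}{76} + \left(5 + 72\right)\right) - 990 = \left(\frac{1}{76} + 77\right) - 990 = \frac{5853}{76} - 990 = - \frac{69387}{76}$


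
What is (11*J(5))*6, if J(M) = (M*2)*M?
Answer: 3300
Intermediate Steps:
J(M) = 2*M**2 (J(M) = (2*M)*M = 2*M**2)
(11*J(5))*6 = (11*(2*5**2))*6 = (11*(2*25))*6 = (11*50)*6 = 550*6 = 3300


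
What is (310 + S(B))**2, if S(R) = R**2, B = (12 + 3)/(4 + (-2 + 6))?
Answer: 402604225/4096 ≈ 98292.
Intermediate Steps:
B = 15/8 (B = 15/(4 + 4) = 15/8 ≈ 1.8750)
(310 + S(B))**2 = (310 + (15/8)**2)**2 = (310 + 225/64)**2 = (20065/64)**2 = 402604225/4096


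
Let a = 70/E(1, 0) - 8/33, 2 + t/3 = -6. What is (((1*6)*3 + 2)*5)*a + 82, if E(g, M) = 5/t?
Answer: -1106894/33 ≈ -33542.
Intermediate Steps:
t = -24 (t = -6 + 3*(-6) = -6 - 18 = -24)
E(g, M) = -5/24 (E(g, M) = 5/(-24) = 5*(-1/24) = -5/24)
a = -11096/33 (a = 70/(-5/24) - 8/33 = 70*(-24/5) - 8*1/33 = -336 - 8/33 = -11096/33 ≈ -336.24)
(((1*6)*3 + 2)*5)*a + 82 = (((1*6)*3 + 2)*5)*(-11096/33) + 82 = ((6*3 + 2)*5)*(-11096/33) + 82 = ((18 + 2)*5)*(-11096/33) + 82 = (20*5)*(-11096/33) + 82 = 100*(-11096/33) + 82 = -1109600/33 + 82 = -1106894/33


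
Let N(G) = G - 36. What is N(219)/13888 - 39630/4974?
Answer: -91578533/11513152 ≈ -7.9543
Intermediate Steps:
N(G) = -36 + G
N(219)/13888 - 39630/4974 = (-36 + 219)/13888 - 39630/4974 = 183*(1/13888) - 39630*1/4974 = 183/13888 - 6605/829 = -91578533/11513152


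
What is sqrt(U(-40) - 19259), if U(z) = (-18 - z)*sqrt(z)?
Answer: sqrt(-19259 + 44*I*sqrt(10)) ≈ 0.5013 + 138.78*I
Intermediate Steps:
U(z) = sqrt(z)*(-18 - z)
sqrt(U(-40) - 19259) = sqrt(sqrt(-40)*(-18 - 1*(-40)) - 19259) = sqrt((2*I*sqrt(10))*(-18 + 40) - 19259) = sqrt((2*I*sqrt(10))*22 - 19259) = sqrt(44*I*sqrt(10) - 19259) = sqrt(-19259 + 44*I*sqrt(10))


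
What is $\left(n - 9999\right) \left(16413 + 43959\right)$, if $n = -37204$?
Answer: $-2849739516$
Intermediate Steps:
$\left(n - 9999\right) \left(16413 + 43959\right) = \left(-37204 - 9999\right) \left(16413 + 43959\right) = \left(-47203\right) 60372 = -2849739516$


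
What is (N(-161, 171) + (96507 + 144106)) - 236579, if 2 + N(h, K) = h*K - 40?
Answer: -23539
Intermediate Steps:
N(h, K) = -42 + K*h (N(h, K) = -2 + (h*K - 40) = -2 + (K*h - 40) = -2 + (-40 + K*h) = -42 + K*h)
(N(-161, 171) + (96507 + 144106)) - 236579 = ((-42 + 171*(-161)) + (96507 + 144106)) - 236579 = ((-42 - 27531) + 240613) - 236579 = (-27573 + 240613) - 236579 = 213040 - 236579 = -23539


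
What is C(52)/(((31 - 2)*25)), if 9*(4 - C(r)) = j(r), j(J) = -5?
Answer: 41/6525 ≈ 0.0062835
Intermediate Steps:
C(r) = 41/9 (C(r) = 4 - ⅑*(-5) = 4 + 5/9 = 41/9)
C(52)/(((31 - 2)*25)) = 41/(9*(((31 - 2)*25))) = 41/(9*((29*25))) = (41/9)/725 = (41/9)*(1/725) = 41/6525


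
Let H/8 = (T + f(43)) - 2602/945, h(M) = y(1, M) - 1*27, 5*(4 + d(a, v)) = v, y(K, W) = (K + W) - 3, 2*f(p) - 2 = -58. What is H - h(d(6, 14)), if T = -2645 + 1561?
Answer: -8398997/945 ≈ -8887.8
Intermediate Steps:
T = -1084
f(p) = -28 (f(p) = 1 + (½)*(-58) = 1 - 29 = -28)
y(K, W) = -3 + K + W
d(a, v) = -4 + v/5
h(M) = -29 + M (h(M) = (-3 + 1 + M) - 1*27 = (-2 + M) - 27 = -29 + M)
H = -8427536/945 (H = 8*((-1084 - 28) - 2602/945) = 8*(-1112 - 2602*1/945) = 8*(-1112 - 2602/945) = 8*(-1053442/945) = -8427536/945 ≈ -8918.0)
H - h(d(6, 14)) = -8427536/945 - (-29 + (-4 + (⅕)*14)) = -8427536/945 - (-29 + (-4 + 14/5)) = -8427536/945 - (-29 - 6/5) = -8427536/945 - 1*(-151/5) = -8427536/945 + 151/5 = -8398997/945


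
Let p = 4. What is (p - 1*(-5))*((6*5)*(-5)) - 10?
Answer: -1360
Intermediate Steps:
(p - 1*(-5))*((6*5)*(-5)) - 10 = (4 - 1*(-5))*((6*5)*(-5)) - 10 = (4 + 5)*(30*(-5)) - 10 = 9*(-150) - 10 = -1350 - 10 = -1360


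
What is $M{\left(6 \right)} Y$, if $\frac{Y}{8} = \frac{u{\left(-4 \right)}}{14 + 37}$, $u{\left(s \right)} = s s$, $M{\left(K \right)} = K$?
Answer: $\frac{256}{17} \approx 15.059$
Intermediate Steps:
$u{\left(s \right)} = s^{2}$
$Y = \frac{128}{51}$ ($Y = 8 \frac{\left(-4\right)^{2}}{14 + 37} = 8 \cdot \frac{16}{51} = \frac{128}{51} \approx 2.5098$)
$M{\left(6 \right)} Y = 6 \cdot \frac{128}{51} = \frac{256}{17}$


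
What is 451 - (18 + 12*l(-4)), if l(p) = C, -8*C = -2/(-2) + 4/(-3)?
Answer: 865/2 ≈ 432.50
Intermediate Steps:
C = 1/24 (C = -(-2/(-2) + 4/(-3))/8 = -(-2*(-1/2) + 4*(-1/3))/8 = -(1 - 4/3)/8 = -1/8*(-1/3) = 1/24 ≈ 0.041667)
l(p) = 1/24
451 - (18 + 12*l(-4)) = 451 - (18 + 12*(1/24)) = 451 - (18 + 1/2) = 451 - 1*37/2 = 451 - 37/2 = 865/2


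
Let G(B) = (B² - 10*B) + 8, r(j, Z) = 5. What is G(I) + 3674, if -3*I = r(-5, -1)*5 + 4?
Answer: 34849/9 ≈ 3872.1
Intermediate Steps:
I = -29/3 (I = -(5*5 + 4)/3 = -(25 + 4)/3 = -⅓*29 = -29/3 ≈ -9.6667)
G(B) = 8 + B² - 10*B
G(I) + 3674 = (8 + (-29/3)² - 10*(-29/3)) + 3674 = (8 + 841/9 + 290/3) + 3674 = 1783/9 + 3674 = 34849/9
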